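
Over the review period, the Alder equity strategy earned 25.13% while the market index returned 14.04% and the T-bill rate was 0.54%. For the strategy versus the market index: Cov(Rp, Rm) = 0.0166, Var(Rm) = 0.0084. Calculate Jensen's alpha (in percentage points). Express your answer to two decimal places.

β = Cov / Var = 0.0166 / 0.0084 = 1.9762
E[R] = Rf + β(Rm − Rf) = 0.54% + 1.9762 × (14.04% − 0.54%) = 27.2187%
α = Rp − E[R] = 25.13% − 27.2187% = -2.0887

-2.09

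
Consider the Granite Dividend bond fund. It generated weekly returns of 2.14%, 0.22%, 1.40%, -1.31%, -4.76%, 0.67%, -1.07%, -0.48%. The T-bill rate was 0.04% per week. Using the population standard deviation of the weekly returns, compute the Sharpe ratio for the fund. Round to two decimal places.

r̄ = (2.14 + 0.22 + 1.4 − 1.31 − 4.76 + 0.67 − 1.07 − 0.48) / 8 = -0.3988%
Population σ = √[Σ(r − r̄)² / 8] = √[31.5139 / 8] = √3.9392 = 1.9847%
Sharpe = (r̄ − rf) / σ = (-0.3988 − 0.04) / 1.9847 = -0.4388 / 1.9847 = -0.2211

-0.22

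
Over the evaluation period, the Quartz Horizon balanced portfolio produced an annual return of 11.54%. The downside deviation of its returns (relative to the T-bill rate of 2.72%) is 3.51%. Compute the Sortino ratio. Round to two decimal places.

Sortino = (Rp − Rf) / σd = (11.54% − 2.72%) / 3.51% = 8.82% / 3.51% = 2.5128

2.51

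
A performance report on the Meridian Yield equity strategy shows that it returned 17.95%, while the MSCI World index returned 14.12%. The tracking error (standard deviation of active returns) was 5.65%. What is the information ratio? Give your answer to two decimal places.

IR = (Rp − Rb) / TE = (17.95% − 14.12%) / 5.65% = 3.83% / 5.65% = 0.6779

0.68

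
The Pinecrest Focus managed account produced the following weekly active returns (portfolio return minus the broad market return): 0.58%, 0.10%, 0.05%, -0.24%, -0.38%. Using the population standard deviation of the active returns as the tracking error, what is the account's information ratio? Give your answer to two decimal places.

0.07

r̄ = (0.58 + 0.1 + 0.05 − 0.24 − 0.38) / 5 = 0.0220%
Σ(r − r̄)² = (0.58 − 0.0220)² + (0.1 − 0.0220)² + … = 0.5485
population σ = √(0.5485 / 5) = √0.1097 = 0.3312%
IR = r̄ / tracking error = 0.0220 / 0.3312 = 0.0664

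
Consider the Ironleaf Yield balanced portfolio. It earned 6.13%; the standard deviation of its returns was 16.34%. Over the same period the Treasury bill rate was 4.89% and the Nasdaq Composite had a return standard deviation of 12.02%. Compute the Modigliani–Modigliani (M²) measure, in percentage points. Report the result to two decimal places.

Sharpe = (Rp − Rf) / σp = (6.13% − 4.89%) / 16.34% = 0.0759
M² = Rf + Sharpe × σm = 4.89% + 0.0759 × 12.02% = 5.8023%

5.80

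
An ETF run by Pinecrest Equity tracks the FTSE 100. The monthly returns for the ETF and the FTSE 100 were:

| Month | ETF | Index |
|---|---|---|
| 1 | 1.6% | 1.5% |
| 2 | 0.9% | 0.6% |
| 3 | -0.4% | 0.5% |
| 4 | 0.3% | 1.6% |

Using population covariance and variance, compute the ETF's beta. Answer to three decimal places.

0.693

r̄p = 0.6000%,  r̄m = 1.0500%
Cov = Σ(rp − r̄p)(rm − r̄m) / 4 = 0.1750
Var(rm) = Σ(rm − r̄m)² / 4 = 0.2525
β = Cov / Var = 0.1750 / 0.2525 = 0.6931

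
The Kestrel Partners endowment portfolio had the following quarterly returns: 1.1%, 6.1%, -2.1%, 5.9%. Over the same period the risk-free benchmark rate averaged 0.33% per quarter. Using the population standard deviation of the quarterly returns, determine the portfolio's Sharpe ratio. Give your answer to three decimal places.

0.703

Mean return μ = 11.00 / 4 = 2.7500%
Σ(r − μ)² = (1.1 − 2.7500)² + (6.1 − 2.7500)² + (-2.1 − 2.7500)² + … = 47.3900
σ = √[47.3900 / 4] = 3.4420%
Sharpe = (μ − rf) / σ = (2.7500 − 0.33) / 3.4420 = 2.4200 / 3.4420 = 0.7031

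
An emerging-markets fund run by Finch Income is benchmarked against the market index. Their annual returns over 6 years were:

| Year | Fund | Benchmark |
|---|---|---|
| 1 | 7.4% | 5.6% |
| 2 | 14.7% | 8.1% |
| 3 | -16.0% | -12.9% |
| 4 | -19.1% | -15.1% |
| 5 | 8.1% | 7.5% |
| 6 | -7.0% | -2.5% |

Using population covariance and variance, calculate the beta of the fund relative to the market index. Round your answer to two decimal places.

1.33

r̄p = -1.9833%,  r̄m = -1.5500%
Cov = Σ(rp − r̄p)(rm − r̄m) / 6 = 119.1875
Var(rm) = Σ(rm − r̄m)² / 6 = 89.9125
β = Cov / Var = 119.1875 / 89.9125 = 1.3256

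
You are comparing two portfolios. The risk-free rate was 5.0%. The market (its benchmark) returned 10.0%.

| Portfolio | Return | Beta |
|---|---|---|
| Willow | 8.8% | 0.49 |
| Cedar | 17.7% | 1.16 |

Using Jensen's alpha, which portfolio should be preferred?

Willow: α = 8.8% − [5.0% + 0.49 × (10.0% − 5.0%)] = 1.350
Cedar: α = 17.7% − [5.0% + 1.16 × (10.0% − 5.0%)] = 6.900
Highest: Cedar (6.900).

Cedar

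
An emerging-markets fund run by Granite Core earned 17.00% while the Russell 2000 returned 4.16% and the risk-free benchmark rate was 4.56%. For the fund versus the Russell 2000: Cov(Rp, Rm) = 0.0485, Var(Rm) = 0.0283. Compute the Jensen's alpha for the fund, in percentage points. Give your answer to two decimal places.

β = Cov / Var = 0.0485 / 0.0283 = 1.7138
E[R] = Rf + β(Rm − Rf) = 4.56% + 1.7138 × (4.16% − 4.56%) = 3.8745%
α = Rp − E[R] = 17.00% − 3.8745% = 13.1255

13.13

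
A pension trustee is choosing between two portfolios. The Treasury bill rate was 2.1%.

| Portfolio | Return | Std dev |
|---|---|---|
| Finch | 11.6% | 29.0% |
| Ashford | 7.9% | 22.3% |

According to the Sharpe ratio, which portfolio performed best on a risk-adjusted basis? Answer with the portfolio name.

Finch: Sharpe ratio = (11.6% − 2.1%) / 29.0% = 0.328
Ashford: Sharpe ratio = (7.9% − 2.1%) / 22.3% = 0.260
Highest: Finch (0.328).

Finch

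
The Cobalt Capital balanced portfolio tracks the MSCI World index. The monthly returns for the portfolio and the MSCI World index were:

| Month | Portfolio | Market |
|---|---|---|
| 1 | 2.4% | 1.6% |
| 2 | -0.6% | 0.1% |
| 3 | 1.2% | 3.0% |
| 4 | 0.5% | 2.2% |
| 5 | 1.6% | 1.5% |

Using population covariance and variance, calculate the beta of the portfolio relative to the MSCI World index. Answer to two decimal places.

r̄p = 1.0200%,  r̄m = 1.6800%
Cov = Σ(rp − r̄p)(rm − r̄m) / 5 = 0.4624
Var(rm) = Σ(rm − r̄m)² / 5 = 0.9096
β = Cov / Var = 0.4624 / 0.9096 = 0.5084

0.51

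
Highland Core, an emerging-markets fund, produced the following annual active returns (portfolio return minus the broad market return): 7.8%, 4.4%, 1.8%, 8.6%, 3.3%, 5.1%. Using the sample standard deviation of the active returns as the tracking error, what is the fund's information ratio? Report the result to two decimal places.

μ = (7.8 + 4.4 + 1.8 + 8.6 + 3.3 + 5.1) / 6 = 31.00 / 6 = 5.1667%
Sample std dev = √[34.1333 / 5] = 2.6128%
IR = μ / tracking error = 5.1667 / 2.6128 = 1.9775

1.98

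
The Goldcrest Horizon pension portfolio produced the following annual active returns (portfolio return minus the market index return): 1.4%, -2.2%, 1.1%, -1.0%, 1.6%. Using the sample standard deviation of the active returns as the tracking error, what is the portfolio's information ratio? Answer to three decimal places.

0.107

Mean return r̄ = 0.90 / 5 = 0.1800%
Sample σ = √[Σ(r − r̄)² / 4] = √[11.4080 / 4] = √2.8520 = 1.6888%
IR = r̄ / tracking error = 0.1800 / 1.6888 = 0.1066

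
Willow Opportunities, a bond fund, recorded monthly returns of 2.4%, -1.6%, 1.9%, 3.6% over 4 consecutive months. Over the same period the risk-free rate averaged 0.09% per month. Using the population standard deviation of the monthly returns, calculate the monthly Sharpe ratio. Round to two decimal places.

0.77

r̄ = (2.4 − 1.6 + 1.9 + 3.6) / 4 = 1.5750%
Σ(r − r̄)² = 14.9675; population σ = √(14.9675/4) = 1.9344%
Sharpe = (r̄ − rf) / σ = (1.5750 − 0.09) / 1.9344 = 1.4850 / 1.9344 = 0.7677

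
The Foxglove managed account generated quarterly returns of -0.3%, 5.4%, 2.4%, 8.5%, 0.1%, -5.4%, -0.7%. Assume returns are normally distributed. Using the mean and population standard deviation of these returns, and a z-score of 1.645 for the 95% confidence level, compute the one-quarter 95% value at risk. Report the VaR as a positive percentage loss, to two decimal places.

5.46

r̄ = (-0.3 + 5.4 + 2.4 + 8.5 + 0.1 − 5.4 − 0.7) / 7 = 1.4286%
Σ(r − r̄)² = (-0.3 − 1.4286)² + (5.4 − 1.4286)² + (2.4 − 1.4286)² + … = 122.6343
σ = √[122.6343 / 7] = 4.1856%
VaR = −(r̄ − z·σ) = −(1.4286 − 1.645 × 4.1856) = −(-5.4567) = 5.4567%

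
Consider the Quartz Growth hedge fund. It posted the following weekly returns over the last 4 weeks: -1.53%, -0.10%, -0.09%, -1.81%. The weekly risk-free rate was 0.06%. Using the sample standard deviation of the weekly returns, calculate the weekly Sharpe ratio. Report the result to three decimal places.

r̄ = (-1.53 − 0.1 − 0.09 − 1.81) / 4 = -0.8825%
Σ(r − r̄)² = (-1.53 − (-0.8825))² + (-0.1 − (-0.8825))² + … = 2.5199
σ = √[2.5199 / 3] = 0.9165%
Sharpe = (r̄ − rf) / σ = (-0.8825 − 0.06) / 0.9165 = -0.9425 / 0.9165 = -1.0284

-1.028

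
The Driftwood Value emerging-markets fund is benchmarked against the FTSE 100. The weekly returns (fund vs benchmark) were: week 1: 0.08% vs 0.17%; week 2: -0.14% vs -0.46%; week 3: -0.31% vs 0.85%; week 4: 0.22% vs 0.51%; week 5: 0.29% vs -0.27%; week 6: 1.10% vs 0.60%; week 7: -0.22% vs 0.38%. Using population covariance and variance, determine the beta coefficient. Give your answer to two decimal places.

r̄p = 0.1457%,  r̄m = 0.2543%
Cov = Σ(rp − r̄p)(rm − r̄m) / 7 = 0.0236
Var(rm) = Σ(rm − r̄m)² / 7 = 0.1925
β = Cov / Var = 0.0236 / 0.1925 = 0.1226

0.12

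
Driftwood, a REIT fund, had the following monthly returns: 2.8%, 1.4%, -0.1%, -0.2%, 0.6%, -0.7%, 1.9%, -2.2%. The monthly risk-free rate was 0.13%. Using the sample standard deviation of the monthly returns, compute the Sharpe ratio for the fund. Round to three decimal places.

μ = (2.8 + 1.4 − 0.1 − 0.2 + 0.6 − 0.7 + 1.9 − 2.2) / 8 = 3.50 / 8 = 0.4375%
Sample σ = √[Σ(r − μ)² / 7] = √[17.6188 / 7] = √2.5170 = 1.5865%
Sharpe = (μ − rf) / σ = (0.4375 − 0.13) / 1.5865 = 0.3075 / 1.5865 = 0.1938

0.194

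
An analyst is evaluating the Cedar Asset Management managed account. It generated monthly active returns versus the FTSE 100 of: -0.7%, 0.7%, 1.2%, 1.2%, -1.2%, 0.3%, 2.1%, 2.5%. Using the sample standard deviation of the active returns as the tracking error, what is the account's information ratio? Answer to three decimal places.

Mean return r̄ = 6.10 / 8 = 0.7625%
Sample σ = √[Σ(r − r̄)² / 7] = √[11.3988 / 7] = √1.6284 = 1.2761%
IR = r̄ / tracking error = 0.7625 / 1.2761 = 0.5975

0.598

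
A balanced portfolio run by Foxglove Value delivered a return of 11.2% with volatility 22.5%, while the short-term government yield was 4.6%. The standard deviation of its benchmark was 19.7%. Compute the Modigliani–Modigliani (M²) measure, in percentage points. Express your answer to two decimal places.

10.38

Sharpe = (Rp − Rf) / σp = (11.2% − 4.6%) / 22.5% = 0.2933
M² = Rf + Sharpe × σm = 4.6% + 0.2933 × 19.7% = 10.3780%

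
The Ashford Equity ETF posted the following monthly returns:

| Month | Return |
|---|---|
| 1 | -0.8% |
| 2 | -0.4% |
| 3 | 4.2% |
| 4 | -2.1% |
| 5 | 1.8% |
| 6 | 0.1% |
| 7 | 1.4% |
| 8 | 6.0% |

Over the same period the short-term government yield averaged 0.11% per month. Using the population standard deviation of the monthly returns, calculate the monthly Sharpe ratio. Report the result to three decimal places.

0.461

μ = (-0.8 − 0.4 + 4.2 − 2.1 + 1.8 + 0.1 + 1.4 + 6) / 8 = 1.2750%
Σ(r − μ)² = (-0.8 − 1.2750)² + (-0.4 − 1.2750)² + (4.2 − 1.2750)² + … = 51.0550
population σ = √(51.0550 / 8) = √6.3819 = 2.5262%
Sharpe = (μ − rf) / σ = (1.2750 − 0.11) / 2.5262 = 1.1650 / 2.5262 = 0.4612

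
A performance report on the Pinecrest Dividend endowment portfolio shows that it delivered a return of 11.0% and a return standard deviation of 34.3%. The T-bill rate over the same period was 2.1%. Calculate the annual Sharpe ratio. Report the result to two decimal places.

0.26

Sharpe = (Rp − Rf) / σp = (11.0% − 2.1%) / 34.3% = 8.90% / 34.3% = 0.2595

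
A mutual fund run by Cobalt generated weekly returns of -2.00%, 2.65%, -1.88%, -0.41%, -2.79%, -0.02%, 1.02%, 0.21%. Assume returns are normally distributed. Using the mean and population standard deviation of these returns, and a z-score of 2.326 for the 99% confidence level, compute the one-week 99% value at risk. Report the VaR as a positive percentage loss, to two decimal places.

4.29

Mean return r̄ = -3.220 / 8 = -0.4025%
Population σ = √[Σ(r − r̄)² / 8] = √[22.2980 / 8] = √2.7873 = 1.6695%
VaR = −(r̄ − z·σ) = −(-0.4025 − 2.326 × 1.6695) = −(-4.2858) = 4.2858%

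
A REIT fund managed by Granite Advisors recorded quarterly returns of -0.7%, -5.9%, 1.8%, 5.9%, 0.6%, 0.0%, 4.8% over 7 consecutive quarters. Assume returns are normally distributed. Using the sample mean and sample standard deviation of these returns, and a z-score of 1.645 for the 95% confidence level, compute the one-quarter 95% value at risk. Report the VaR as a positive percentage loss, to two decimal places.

5.47

Mean return μ = 6.50 / 7 = 0.9286%
Σ(r − μ)² = (-0.7 − 0.9286)² + (-5.9 − 0.9286)² + … = 90.7143
σ = √[90.7143 / 6] = 3.8883%
VaR = −(μ − z·σ) = −(0.9286 − 1.645 × 3.8883) = −(-5.4677) = 5.4677%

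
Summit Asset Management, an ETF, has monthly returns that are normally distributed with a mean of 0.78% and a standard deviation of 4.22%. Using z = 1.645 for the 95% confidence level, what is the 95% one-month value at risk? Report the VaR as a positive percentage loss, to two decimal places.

6.16

VaR (as % loss) = −(μ − z·σ) = −(0.78% − 1.645 × 4.22%) = −(-6.1619%) = 6.1619%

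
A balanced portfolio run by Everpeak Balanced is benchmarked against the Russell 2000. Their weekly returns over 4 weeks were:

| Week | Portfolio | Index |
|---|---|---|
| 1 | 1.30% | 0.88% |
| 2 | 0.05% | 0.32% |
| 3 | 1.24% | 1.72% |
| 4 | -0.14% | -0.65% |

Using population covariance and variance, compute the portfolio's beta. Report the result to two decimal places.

0.67

r̄p = 0.6125%,  r̄m = 0.5675%
Cov = Σ(rp − r̄p)(rm − r̄m) / 4 = 0.4984
Var(rm) = Σ(rm − r̄m)² / 4 = 0.7424
β = Cov / Var = 0.4984 / 0.7424 = 0.6713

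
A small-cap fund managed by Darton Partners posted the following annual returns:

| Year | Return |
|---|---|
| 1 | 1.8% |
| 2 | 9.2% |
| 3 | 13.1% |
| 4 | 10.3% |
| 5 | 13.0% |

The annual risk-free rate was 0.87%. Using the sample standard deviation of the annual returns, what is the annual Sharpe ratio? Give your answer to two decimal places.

μ = (1.8 + 9.2 + 13.1 + 10.3 + 13) / 5 = 9.4800%
Σ(r − μ)² = (1.8 − 9.4800)² + (9.2 − 9.4800)² + … = 85.2280
sample σ = √(85.2280 / 4) = √21.3070 = 4.6160%
Sharpe = (μ − rf) / σ = (9.4800 − 0.87) / 4.6160 = 8.6100 / 4.6160 = 1.8653

1.87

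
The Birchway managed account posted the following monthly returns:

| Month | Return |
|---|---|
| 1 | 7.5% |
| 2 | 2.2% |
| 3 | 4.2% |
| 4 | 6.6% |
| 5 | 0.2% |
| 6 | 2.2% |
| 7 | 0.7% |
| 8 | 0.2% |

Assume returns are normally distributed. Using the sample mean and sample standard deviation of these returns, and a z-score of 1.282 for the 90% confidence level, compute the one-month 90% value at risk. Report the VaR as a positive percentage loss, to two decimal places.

0.68

Mean return r̄ = 23.80 / 8 = 2.9750%
Σ(r − r̄)² = (7.5 − 2.9750)² + (2.2 − 2.9750)² + … = 56.8950
σ = √[56.8950 / 7] = 2.8509%
VaR = −(r̄ − z·σ) = −(2.9750 − 1.282 × 2.8509) = −(-0.6799) = 0.6799%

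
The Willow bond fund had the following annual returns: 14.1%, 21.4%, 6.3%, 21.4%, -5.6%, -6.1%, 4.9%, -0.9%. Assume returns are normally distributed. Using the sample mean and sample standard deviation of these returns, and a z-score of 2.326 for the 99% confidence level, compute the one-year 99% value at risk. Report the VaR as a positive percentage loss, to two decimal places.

18.89

r̄ = (14.1 + 21.4 + 6.3 + 21.4 − 5.6 − 6.1 + 4.9 − 0.9) / 8 = 6.9375%
Σ(r − r̄)² = 862.7788; sample σ = √(862.7788/7) = 11.1020%
VaR = −(r̄ − z·σ) = −(6.9375 − 2.326 × 11.1020) = −(-18.8858) = 18.8858%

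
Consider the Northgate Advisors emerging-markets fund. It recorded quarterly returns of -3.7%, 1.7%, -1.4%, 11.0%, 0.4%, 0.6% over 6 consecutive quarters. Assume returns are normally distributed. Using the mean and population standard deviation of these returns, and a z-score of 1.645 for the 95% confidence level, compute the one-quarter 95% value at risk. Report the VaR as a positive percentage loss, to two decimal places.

Mean return μ = 8.60 / 6 = 1.4333%
Σ(r − μ)² = 127.7333; population σ = √(127.7333/6) = 4.6140%
VaR = −(μ − z·σ) = −(1.4333 − 1.645 × 4.6140) = −(-6.1567) = 6.1567%

6.16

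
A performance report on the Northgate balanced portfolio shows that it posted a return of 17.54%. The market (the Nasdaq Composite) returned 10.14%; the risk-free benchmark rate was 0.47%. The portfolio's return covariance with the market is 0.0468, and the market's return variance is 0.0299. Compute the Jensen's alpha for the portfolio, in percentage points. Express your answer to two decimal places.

1.93

β = Cov / Var = 0.0468 / 0.0299 = 1.5652
E[R] = Rf + β(Rm − Rf) = 0.47% + 1.5652 × (10.14% − 0.47%) = 15.6055%
α = Rp − E[R] = 17.54% − 15.6055% = 1.9345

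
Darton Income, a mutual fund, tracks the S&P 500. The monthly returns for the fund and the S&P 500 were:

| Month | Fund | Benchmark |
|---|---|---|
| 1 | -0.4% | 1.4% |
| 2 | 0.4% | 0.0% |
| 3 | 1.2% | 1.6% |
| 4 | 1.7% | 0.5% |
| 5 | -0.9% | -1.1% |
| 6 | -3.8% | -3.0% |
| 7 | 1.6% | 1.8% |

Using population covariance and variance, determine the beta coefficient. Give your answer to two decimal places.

0.97

r̄p = -0.0286%,  r̄m = 0.1714%
Cov = Σ(rp − r̄p)(rm − r̄m) / 7 = 2.5020
Var(rm) = Σ(rm − r̄m)² / 7 = 2.5735
β = Cov / Var = 2.5020 / 2.5735 = 0.9722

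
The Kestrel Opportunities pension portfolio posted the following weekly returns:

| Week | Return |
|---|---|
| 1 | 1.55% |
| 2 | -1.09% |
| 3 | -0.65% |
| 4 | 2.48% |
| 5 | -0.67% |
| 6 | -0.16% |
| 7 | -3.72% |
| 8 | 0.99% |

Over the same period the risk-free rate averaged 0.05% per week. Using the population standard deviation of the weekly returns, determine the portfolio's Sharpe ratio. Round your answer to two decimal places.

Mean return r̄ = -1.270 / 8 = -0.1588%
Population std dev = √[25.2549 / 8] = 1.7768%
Sharpe = (r̄ − rf) / σ = (-0.1588 − 0.05) / 1.7768 = -0.2088 / 1.7768 = -0.1175

-0.12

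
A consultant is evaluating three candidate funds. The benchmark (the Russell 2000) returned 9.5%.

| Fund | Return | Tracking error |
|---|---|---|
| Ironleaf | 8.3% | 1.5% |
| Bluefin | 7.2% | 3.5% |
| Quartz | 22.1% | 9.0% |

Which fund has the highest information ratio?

Quartz

Ironleaf: IR = (8.3% − 9.5%) / 1.5% = -0.800
Bluefin: IR = (7.2% − 9.5%) / 3.5% = -0.657
Quartz: IR = (22.1% − 9.5%) / 9.0% = 1.400
Highest: Quartz (1.400).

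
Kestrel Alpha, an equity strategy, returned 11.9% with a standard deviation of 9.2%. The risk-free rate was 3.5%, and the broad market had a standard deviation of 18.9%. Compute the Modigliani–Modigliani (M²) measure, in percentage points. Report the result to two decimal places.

20.76

Sharpe = (Rp − Rf) / σp = (11.9% − 3.5%) / 9.2% = 0.9130
M² = Rf + Sharpe × σm = 3.5% + 0.9130 × 18.9% = 20.7557%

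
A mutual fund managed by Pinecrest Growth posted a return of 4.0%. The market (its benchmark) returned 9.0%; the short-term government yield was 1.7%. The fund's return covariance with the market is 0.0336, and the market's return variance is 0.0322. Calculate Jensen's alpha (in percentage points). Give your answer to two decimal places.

-5.32

β = Cov / Var = 0.0336 / 0.0322 = 1.0435
E[R] = Rf + β(Rm − Rf) = 1.7% + 1.0435 × (9.0% − 1.7%) = 9.3176%
α = Rp − E[R] = 4.0% − 9.3176% = -5.3176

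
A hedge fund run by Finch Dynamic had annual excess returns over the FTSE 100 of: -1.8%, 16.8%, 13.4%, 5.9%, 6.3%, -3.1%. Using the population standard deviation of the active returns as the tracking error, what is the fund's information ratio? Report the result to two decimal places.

r̄ = (-1.8 + 16.8 + 13.4 + 5.9 + 6.3 − 3.1) / 6 = 6.2500%
Σ(r − r̄)² = (-1.8 − 6.2500)² + (16.8 − 6.2500)² + (13.4 − 6.2500)² + … = 314.7750
σ = √[314.7750 / 6] = 7.2431%
IR = r̄ / tracking error = 6.2500 / 7.2431 = 0.8629

0.86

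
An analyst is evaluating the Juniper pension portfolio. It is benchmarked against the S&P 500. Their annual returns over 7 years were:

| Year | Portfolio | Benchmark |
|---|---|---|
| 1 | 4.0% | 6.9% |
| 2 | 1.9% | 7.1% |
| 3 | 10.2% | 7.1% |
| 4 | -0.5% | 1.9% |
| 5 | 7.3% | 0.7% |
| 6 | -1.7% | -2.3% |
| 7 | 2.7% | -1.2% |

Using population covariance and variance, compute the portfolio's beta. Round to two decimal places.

0.49

r̄p = 3.4143%,  r̄m = 2.8857%
Cov = Σ(rp − r̄p)(rm − r̄m) / 7 = 7.0531
Var(rm) = Σ(rm − r̄m)² / 7 = 14.4241
β = Cov / Var = 7.0531 / 14.4241 = 0.4890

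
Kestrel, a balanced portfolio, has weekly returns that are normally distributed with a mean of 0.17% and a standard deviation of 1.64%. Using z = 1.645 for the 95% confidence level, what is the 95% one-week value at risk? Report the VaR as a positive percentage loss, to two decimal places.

VaR (as % loss) = −(μ − z·σ) = −(0.17% − 1.645 × 1.64%) = −(-2.5278%) = 2.5278%

2.53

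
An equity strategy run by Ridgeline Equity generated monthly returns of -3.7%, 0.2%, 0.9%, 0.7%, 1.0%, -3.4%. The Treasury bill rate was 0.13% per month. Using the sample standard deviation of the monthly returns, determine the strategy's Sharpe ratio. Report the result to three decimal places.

Mean return r̄ = -4.30 / 6 = -0.7167%
Σ(r − r̄)² = (-3.7 − (-0.7167))² + (0.2 − (-0.7167))² + (0.9 − (-0.7167))² + … = 24.5083
σ = √[24.5083 / 5] = 2.2140%
Sharpe = (r̄ − rf) / σ = (-0.7167 − 0.13) / 2.2140 = -0.8467 / 2.2140 = -0.3824

-0.382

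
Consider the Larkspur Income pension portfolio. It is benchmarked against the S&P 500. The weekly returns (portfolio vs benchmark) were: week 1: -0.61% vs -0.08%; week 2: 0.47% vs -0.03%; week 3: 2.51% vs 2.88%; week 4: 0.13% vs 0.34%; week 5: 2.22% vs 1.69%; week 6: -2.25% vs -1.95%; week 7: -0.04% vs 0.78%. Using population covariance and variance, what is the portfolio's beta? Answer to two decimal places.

1.03

r̄p = 0.3471%,  r̄m = 0.5186%
Cov = Σ(rp − r̄p)(rm − r̄m) / 7 = 2.0222
Var(rm) = Σ(rm − r̄m)² / 7 = 1.9717
β = Cov / Var = 2.0222 / 1.9717 = 1.0256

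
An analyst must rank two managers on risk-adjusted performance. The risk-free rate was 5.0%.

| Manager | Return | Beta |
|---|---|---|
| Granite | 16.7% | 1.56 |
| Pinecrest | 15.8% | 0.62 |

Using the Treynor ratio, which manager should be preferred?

Granite: Treynor = (16.7% − 5.0%) / 1.56 = 7.500
Pinecrest: Treynor = (15.8% − 5.0%) / 0.62 = 17.419
Highest: Pinecrest (17.419).

Pinecrest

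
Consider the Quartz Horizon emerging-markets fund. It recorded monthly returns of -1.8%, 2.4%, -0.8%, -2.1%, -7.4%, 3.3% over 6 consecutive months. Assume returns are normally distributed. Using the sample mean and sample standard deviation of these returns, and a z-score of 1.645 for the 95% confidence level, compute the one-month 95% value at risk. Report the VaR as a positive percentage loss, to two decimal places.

7.35

Mean return μ = -6.40 / 6 = -1.0667%
Σ(r − μ)² = (-1.8 − (-1.0667))² + (2.4 − (-1.0667))² + … = 72.8733
sample σ = √(72.8733 / 5) = √14.5747 = 3.8177%
VaR = −(μ − z·σ) = −(-1.0667 − 1.645 × 3.8177) = −(-7.3468) = 7.3468%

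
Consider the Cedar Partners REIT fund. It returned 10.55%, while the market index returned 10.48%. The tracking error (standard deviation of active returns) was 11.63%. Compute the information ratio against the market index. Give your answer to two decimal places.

0.01

IR = (Rp − Rb) / TE = (10.55% − 10.48%) / 11.63% = 0.07% / 11.63% = 0.0060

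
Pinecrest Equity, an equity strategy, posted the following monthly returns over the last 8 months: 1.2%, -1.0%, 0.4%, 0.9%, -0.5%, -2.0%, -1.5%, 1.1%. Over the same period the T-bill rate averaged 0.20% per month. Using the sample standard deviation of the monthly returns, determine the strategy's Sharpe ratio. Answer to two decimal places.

r̄ = (1.2 − 1 + 0.4 + 0.9 − 0.5 − 2 − 1.5 + 1.1) / 8 = -1.40 / 8 = -0.1750%
Σ(r − r̄)² = (1.2 − (-0.1750))² + (-1 − (-0.1750))² + … = 10.8750
σ = √[10.8750 / 7] = 1.2464%
Sharpe = (r̄ − rf) / σ = (-0.1750 − 0.2) / 1.2464 = -0.3750 / 1.2464 = -0.3009

-0.30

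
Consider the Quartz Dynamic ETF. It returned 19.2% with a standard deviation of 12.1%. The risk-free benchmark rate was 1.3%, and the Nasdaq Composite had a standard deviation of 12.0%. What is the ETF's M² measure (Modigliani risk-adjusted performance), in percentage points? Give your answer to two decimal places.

19.05

Sharpe = (Rp − Rf) / σp = (19.2% − 1.3%) / 12.1% = 1.4793
M² = Rf + Sharpe × σm = 1.3% + 1.4793 × 12.0% = 19.0516%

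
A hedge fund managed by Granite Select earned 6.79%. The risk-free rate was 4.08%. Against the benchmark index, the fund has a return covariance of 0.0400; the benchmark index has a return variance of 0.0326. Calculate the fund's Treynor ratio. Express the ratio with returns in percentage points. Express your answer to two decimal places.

2.21

β = Cov / Var = 0.0400 / 0.0326 = 1.2270
Treynor = (Rp − Rf) / β = (6.79% − 4.08%) / 1.2270 = 2.71 / 1.2270 = 2.2086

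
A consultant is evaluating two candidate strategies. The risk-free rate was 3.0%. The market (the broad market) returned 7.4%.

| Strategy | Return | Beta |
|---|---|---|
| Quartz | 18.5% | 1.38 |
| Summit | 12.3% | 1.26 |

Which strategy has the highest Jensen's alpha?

Quartz: α = 18.5% − [3.0% + 1.38 × (7.4% − 3.0%)] = 9.428
Summit: α = 12.3% − [3.0% + 1.26 × (7.4% − 3.0%)] = 3.756
Highest: Quartz (9.428).

Quartz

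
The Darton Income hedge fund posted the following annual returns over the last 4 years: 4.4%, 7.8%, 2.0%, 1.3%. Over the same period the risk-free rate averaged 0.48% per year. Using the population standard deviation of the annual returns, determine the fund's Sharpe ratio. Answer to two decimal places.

1.34

μ = (4.4 + 7.8 + 2 + 1.3) / 4 = 15.50 / 4 = 3.8750%
Σ(r − μ)² = (4.4 − 3.8750)² + (7.8 − 3.8750)² + … = 25.8275
σ = √[25.8275 / 4] = 2.5410%
Sharpe = (μ − rf) / σ = (3.8750 − 0.48) / 2.5410 = 3.3950 / 2.5410 = 1.3361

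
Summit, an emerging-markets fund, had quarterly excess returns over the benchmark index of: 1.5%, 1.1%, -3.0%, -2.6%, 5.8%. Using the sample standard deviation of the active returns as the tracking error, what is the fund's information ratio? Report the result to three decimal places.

0.156

μ = (1.5 + 1.1 − 3 − 2.6 + 5.8) / 5 = 0.5600%
Σ(r − μ)² = (1.5 − 0.5600)² + (1.1 − 0.5600)² + … = 51.2920
sample σ = √(51.2920 / 4) = √12.8230 = 3.5809%
IR = μ / tracking error = 0.5600 / 3.5809 = 0.1564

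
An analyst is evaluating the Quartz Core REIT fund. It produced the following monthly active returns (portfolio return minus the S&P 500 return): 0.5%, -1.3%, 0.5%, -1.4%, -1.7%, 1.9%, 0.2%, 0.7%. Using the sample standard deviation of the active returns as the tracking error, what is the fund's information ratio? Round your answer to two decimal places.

r̄ = (0.5 − 1.3 + 0.5 − 1.4 − 1.7 + 1.9 + 0.2 + 0.7) / 8 = -0.60 / 8 = -0.0750%
Sample std dev = √[11.1350 / 7] = 1.2612%
IR = r̄ / tracking error = -0.0750 / 1.2612 = -0.0595

-0.06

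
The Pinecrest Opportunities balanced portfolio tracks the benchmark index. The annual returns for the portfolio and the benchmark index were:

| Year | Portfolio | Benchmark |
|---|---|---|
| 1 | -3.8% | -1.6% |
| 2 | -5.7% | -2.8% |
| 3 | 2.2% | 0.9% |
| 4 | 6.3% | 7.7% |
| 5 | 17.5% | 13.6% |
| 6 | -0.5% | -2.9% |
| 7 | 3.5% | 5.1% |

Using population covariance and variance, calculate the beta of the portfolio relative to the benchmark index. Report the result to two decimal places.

1.18

r̄p = 2.7857%,  r̄m = 2.8571%
Cov = Σ(rp − r̄p)(rm − r̄m) / 7 = 39.1594
Var(rm) = Σ(rm − r̄m)² / 7 = 33.2482
β = Cov / Var = 39.1594 / 33.2482 = 1.1778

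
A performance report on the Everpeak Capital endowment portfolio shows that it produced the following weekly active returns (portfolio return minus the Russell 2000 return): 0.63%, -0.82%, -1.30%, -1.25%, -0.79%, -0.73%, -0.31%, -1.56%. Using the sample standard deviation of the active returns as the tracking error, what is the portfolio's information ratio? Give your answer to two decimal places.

μ = (0.63 − 0.82 − 1.3 − 1.25 − 0.79 − 0.73 − 0.31 − 1.56) / 8 = -6.130 / 8 = -0.7663%
Sample σ = √[Σ(r − μ)² / 7] = √[3.3114 / 7] = √0.4731 = 0.6878%
IR = μ / tracking error = -0.7663 / 0.6878 = -1.1141

-1.11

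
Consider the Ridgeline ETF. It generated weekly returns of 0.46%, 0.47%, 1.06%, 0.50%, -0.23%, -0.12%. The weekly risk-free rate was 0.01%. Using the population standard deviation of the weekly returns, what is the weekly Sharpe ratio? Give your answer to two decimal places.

0.81

Mean return μ = 2.140 / 6 = 0.3567%
Σ(r − μ)² = (0.46 − 0.3567)² + (0.47 − 0.3567)² + … = 1.1101
population σ = √(1.1101 / 6) = √0.1850 = 0.4301%
Sharpe = (μ − rf) / σ = (0.3567 − 0.01) / 0.4301 = 0.3467 / 0.4301 = 0.8061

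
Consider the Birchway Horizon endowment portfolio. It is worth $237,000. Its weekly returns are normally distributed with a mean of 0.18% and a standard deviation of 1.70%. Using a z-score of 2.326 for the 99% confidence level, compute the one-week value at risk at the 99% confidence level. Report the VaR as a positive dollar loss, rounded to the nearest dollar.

Return at the 99% tail: μ − z·σ = 0.18% − 2.326 × 1.70% = 0.18 − 3.9542 = -3.7742%
VaR = −(-3.7742%) × $237,000 = 3.7742% × $237,000 = $8,945

$8,945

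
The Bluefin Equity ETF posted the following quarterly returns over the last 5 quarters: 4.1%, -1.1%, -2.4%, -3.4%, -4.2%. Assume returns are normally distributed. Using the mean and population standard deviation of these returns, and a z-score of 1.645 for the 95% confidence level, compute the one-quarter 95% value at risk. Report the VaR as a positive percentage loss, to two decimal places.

6.23

Mean return μ = -7.00 / 5 = -1.4000%
Σ(r − μ)² = 43.1800; population σ = √(43.1800/5) = 2.9387%
VaR = −(μ − z·σ) = −(-1.4000 − 1.645 × 2.9387) = −(-6.2342) = 6.2342%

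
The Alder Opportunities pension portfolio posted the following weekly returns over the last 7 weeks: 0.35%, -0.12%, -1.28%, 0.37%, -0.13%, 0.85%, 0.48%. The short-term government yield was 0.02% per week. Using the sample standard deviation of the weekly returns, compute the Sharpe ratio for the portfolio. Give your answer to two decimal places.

r̄ = (0.35 − 0.12 − 1.28 + 0.37 − 0.13 + 0.85 + 0.48) / 7 = 0.520 / 7 = 0.0743%
Sample std dev = √[2.8434 / 6] = 0.6884%
Sharpe = (r̄ − rf) / σ = (0.0743 − 0.02) / 0.6884 = 0.0543 / 0.6884 = 0.0789

0.08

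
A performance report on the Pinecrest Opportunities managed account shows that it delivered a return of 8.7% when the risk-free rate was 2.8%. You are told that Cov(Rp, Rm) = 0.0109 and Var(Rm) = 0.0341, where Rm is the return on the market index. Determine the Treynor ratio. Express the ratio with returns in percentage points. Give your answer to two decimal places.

β = Cov / Var = 0.0109 / 0.0341 = 0.3196
Treynor = (Rp − Rf) / β = (8.7% − 2.8%) / 0.3196 = 5.90 / 0.3196 = 18.4606

18.46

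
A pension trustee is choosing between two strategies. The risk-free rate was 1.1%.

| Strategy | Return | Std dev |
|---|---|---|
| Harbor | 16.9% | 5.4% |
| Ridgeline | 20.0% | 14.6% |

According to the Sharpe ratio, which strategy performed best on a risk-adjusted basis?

Harbor

Harbor: Sharpe ratio = (16.9% − 1.1%) / 5.4% = 2.926
Ridgeline: Sharpe ratio = (20.0% − 1.1%) / 14.6% = 1.295
Highest: Harbor (2.926).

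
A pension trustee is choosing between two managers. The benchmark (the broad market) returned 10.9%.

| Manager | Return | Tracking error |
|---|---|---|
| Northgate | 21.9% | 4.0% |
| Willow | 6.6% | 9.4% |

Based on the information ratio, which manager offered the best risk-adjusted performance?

Northgate: IR = (21.9% − 10.9%) / 4.0% = 2.750
Willow: IR = (6.6% − 10.9%) / 9.4% = -0.457
Highest: Northgate (2.750).

Northgate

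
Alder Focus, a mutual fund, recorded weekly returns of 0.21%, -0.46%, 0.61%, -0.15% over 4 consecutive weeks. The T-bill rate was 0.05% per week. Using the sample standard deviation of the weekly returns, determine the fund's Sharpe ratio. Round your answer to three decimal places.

0.005

r̄ = (0.21 − 0.46 + 0.61 − 0.15) / 4 = 0.210 / 4 = 0.0525%
Σ(r − r̄)² = (0.21 − 0.0525)² + (-0.46 − 0.0525)² + … = 0.6393
sample σ = √(0.6393 / 3) = √0.2131 = 0.4616%
Sharpe = (r̄ − rf) / σ = (0.0525 − 0.05) / 0.4616 = 0.0025 / 0.4616 = 0.0054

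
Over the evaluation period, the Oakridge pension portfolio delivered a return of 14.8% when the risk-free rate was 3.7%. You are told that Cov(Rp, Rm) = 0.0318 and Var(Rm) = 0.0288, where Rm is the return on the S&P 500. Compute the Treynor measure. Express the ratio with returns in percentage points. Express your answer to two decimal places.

10.05

β = Cov / Var = 0.0318 / 0.0288 = 1.1042
Treynor = (Rp − Rf) / β = (14.8% − 3.7%) / 1.1042 = 11.10 / 1.1042 = 10.0525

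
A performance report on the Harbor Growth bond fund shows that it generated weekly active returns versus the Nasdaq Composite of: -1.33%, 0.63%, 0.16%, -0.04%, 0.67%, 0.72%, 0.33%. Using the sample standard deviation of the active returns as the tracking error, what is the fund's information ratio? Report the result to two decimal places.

0.23

Mean return r̄ = 1.140 / 7 = 0.1629%
Sample std dev = √[3.0835 / 6] = 0.7169%
IR = r̄ / tracking error = 0.1629 / 0.7169 = 0.2272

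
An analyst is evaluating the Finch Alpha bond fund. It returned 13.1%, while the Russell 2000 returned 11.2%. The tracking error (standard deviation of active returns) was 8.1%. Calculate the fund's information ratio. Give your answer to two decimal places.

0.23

IR = (Rp − Rb) / TE = (13.1% − 11.2%) / 8.1% = 1.90% / 8.1% = 0.2346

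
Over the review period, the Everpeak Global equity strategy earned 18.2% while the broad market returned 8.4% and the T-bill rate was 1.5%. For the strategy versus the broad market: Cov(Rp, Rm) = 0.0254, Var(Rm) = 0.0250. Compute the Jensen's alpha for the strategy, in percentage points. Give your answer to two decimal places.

9.69

β = Cov / Var = 0.0254 / 0.0250 = 1.0160
E[R] = Rf + β(Rm − Rf) = 1.5% + 1.0160 × (8.4% − 1.5%) = 8.5104%
α = Rp − E[R] = 18.2% − 8.5104% = 9.6896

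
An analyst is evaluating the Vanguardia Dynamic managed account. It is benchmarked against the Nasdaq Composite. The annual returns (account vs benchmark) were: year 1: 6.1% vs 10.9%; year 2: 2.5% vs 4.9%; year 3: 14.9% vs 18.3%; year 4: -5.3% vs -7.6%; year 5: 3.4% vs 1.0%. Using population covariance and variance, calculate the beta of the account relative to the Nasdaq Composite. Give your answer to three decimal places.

r̄p = 4.3200%,  r̄m = 5.5000%
Cov = Σ(rp − r̄p)(rm − r̄m) / 5 = 55.2580
Var(rm) = Σ(rm − r̄m)² / 5 = 77.0440
β = Cov / Var = 55.2580 / 77.0440 = 0.7172

0.717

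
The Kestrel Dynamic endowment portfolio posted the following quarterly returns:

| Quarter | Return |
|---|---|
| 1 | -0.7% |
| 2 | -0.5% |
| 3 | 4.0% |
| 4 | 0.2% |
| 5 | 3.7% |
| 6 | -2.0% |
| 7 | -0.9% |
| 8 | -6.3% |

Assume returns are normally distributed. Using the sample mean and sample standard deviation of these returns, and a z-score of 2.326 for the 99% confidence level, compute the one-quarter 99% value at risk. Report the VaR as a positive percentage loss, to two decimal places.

7.88

μ = (-0.7 − 0.5 + 4 + 0.2 + 3.7 − 2 − 0.9 − 6.3) / 8 = -2.50 / 8 = -0.3125%
Sample std dev = √[74.1888 / 7] = 3.2555%
VaR = −(μ − z·σ) = −(-0.3125 − 2.326 × 3.2555) = −(-7.8848) = 7.8848%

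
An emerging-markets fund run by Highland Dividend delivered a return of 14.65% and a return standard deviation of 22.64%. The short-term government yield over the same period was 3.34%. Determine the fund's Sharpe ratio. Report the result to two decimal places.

Sharpe = (Rp − Rf) / σp = (14.65% − 3.34%) / 22.64% = 11.31% / 22.64% = 0.4996

0.50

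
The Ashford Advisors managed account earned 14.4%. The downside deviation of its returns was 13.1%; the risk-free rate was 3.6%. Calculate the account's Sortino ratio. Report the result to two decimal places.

Sortino = (Rp − Rf) / σd = (14.4% − 3.6%) / 13.1% = 10.80% / 13.1% = 0.8244

0.82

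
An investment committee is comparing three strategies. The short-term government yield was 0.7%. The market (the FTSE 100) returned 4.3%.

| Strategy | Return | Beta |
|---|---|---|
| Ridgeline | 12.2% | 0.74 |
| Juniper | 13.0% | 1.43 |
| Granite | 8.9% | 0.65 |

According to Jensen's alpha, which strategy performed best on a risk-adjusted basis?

Ridgeline: α = 12.2% − [0.7% + 0.74 × (4.3% − 0.7%)] = 8.836
Juniper: α = 13.0% − [0.7% + 1.43 × (4.3% − 0.7%)] = 7.152
Granite: α = 8.9% − [0.7% + 0.65 × (4.3% − 0.7%)] = 5.860
Highest: Ridgeline (8.836).

Ridgeline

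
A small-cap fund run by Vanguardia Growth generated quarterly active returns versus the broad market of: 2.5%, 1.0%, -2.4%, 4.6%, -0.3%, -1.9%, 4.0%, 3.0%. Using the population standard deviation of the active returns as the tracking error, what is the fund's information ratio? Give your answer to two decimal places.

r̄ = (2.5 + 1 − 2.4 + 4.6 − 0.3 − 1.9 + 4 + 3) / 8 = 10.50 / 8 = 1.3125%
Σ(r − r̄)² = (2.5 − 1.3125)² + (1 − 1.3125)² + (-2.4 − 1.3125)² + … = 49.0888
population σ = √(49.0888 / 8) = √6.1361 = 2.4771%
IR = r̄ / tracking error = 1.3125 / 2.4771 = 0.5299

0.53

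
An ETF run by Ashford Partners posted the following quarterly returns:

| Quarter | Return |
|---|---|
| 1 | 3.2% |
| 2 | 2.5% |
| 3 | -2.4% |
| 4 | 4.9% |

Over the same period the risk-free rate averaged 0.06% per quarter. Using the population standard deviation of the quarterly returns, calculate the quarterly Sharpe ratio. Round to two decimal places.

0.73

r̄ = (3.2 + 2.5 − 2.4 + 4.9) / 4 = 8.20 / 4 = 2.0500%
Population σ = √[Σ(r − r̄)² / 4] = √[29.4500 / 4] = √7.3625 = 2.7134%
Sharpe = (r̄ − rf) / σ = (2.0500 − 0.06) / 2.7134 = 1.9900 / 2.7134 = 0.7334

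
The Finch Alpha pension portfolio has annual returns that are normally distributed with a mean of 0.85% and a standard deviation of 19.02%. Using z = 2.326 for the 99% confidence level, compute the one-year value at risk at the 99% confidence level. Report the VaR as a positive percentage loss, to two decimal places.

43.39

VaR (as % loss) = −(μ − z·σ) = −(0.85% − 2.326 × 19.02%) = −(-43.39052%) = 43.39052%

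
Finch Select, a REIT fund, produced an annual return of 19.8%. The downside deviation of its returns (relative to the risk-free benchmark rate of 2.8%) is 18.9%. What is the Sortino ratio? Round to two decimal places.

Sortino = (Rp − Rf) / σd = (19.8% − 2.8%) / 18.9% = 17.00% / 18.9% = 0.8995

0.90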